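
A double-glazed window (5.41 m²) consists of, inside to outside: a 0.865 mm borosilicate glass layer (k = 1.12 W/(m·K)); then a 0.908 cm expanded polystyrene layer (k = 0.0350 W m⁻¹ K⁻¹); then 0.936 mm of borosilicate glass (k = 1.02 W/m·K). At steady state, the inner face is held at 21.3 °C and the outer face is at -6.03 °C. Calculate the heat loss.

Series thermal resistances, inner to outer:
  R_borosilicate glass = L/(kA) = 8.65×10^-4/(1.12·5.41) = 1.428×10^-4 K/W
  R_expanded polystyrene = L/(kA) = 0.00908/(0.0350·5.41) = 0.04795 K/W
  R_borosilicate glass = L/(kA) = 9.36×10^-4/(1.02·5.41) = 1.696×10^-4 K/W
ΣR = 1.428×10^-4 + 0.04795 + 1.696×10^-4 = 0.04826 K/W
Q = ΔT/ΣR = (21.3 °C − -6.03 °C)/0.04826 = 566 W

Q = 566 W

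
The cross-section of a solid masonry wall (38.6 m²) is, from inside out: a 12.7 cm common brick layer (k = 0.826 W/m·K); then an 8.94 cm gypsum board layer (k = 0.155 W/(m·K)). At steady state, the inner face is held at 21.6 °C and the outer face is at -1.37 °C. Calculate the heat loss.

Series thermal resistances, inner to outer:
  R_common brick = L/(kA) = 0.127/(0.826·38.6) = 0.003983 K/W
  R_gypsum board = L/(kA) = 0.0894/(0.155·38.6) = 0.01494 K/W
ΣR = 0.003983 + 0.01494 = 0.01892 K/W
Q = ΔT/ΣR = (21.6 °C − -1.37 °C)/0.01892 = 1210 W

Q = 1210 W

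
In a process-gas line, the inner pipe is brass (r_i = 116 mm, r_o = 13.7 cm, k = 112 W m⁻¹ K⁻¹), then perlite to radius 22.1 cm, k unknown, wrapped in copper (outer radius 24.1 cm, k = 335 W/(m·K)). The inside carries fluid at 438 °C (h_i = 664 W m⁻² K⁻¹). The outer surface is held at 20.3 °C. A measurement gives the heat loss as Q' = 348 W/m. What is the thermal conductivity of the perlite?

ΣR = ΔT/Q' = |438 − 20.3|/348 = 1.200 m·K/W
Known resistances:
  R'_conv,in = 1/(2πr h) = 1/(2π·0.116·664) = 0.002066 m·K/W
  R'_brass = ln(0.137/0.116)/(2πk) = 0.1664/(2π·112) = 2.364×10^-4 m·K/W
  R'_copper = ln(0.241/0.221)/(2πk) = 0.08663/(2π·335) = 4.116×10^-5 m·K/W
R_perlite = ΣR − ΣR_known = 1.200 − 0.002344 = 1.198 m·K/W
ln(r₂/r₁)/(2πk) = 1.198 ⇒ k = 0.4782/(2π·1.198) = 0.0635 W/m·K

k = 0.0635 W/m·K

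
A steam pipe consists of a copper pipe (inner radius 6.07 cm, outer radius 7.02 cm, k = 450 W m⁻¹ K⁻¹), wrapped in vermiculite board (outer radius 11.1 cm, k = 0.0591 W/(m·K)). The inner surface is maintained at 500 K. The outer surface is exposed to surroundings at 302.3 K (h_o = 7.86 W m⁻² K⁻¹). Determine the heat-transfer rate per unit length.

Q' = 140 W/m

Treat each layer as a resistance in series:
  R'_copper = ln(0.0702/0.0607)/(2πk) = 0.1454/(2π·450) = 5.143×10^-5 m·K/W
  R'_vermiculite board = ln(0.111/0.0702)/(2πk) = 0.4582/(2π·0.0591) = 1.234 m·K/W
  R'_conv,out = 1/(2πr h) = 1/(2π·0.111·7.86) = 0.1824 m·K/W
ΣR = 5.143×10^-5 + 1.234 + 0.1824 = 1.416 m·K/W
Q' = ΔT/ΣR = (500 K − 302.3 K)/1.416 = 140 W/m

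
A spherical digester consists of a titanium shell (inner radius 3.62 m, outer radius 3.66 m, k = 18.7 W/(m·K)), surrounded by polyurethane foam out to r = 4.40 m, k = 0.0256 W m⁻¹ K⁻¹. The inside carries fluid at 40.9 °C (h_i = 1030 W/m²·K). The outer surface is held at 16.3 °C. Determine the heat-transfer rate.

Treat each layer as a resistance in series:
  R_conv,in = 1/(4πr²h) = 1/(4π·3.62²·1030) = 5.896×10^-6 K/W
  R_titanium = (1/3.62 − 1/3.66)/(4πk) = 0.003019/(4π·18.7) = 1.285×10^-5 K/W
  R_polyurethane foam = (1/3.66 − 1/4.40)/(4πk) = 0.04595/(4π·0.0256) = 0.1428 K/W
ΣR = 5.896×10^-6 + 1.285×10^-5 + 0.1428 = 0.1428 K/W
Q = ΔT/ΣR = (40.9 °C − 16.3 °C)/0.1428 = 172 W

Q = 172 W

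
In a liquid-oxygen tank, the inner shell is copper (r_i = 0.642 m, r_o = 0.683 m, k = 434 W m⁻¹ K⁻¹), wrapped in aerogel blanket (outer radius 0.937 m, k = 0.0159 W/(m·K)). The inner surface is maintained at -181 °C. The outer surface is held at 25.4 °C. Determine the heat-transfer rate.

Resistance network (inner→outer):
  R_copper = (1/0.642 − 1/0.683)/(4πk) = 0.09350/(4π·434) = 1.714×10^-5 K/W
  R_aerogel blanket = (1/0.683 − 1/0.937)/(4πk) = 0.3969/(4π·0.0159) = 1.986 K/W
ΣR = 1.714×10^-5 + 1.986 = 1.986 K/W
Q = ΔT/ΣR = (-181 °C − 25.4 °C)/1.986 = -104 W
(Negative Q ⇒ heat flows inward; heat gain = 104 W.)

Q = 104 W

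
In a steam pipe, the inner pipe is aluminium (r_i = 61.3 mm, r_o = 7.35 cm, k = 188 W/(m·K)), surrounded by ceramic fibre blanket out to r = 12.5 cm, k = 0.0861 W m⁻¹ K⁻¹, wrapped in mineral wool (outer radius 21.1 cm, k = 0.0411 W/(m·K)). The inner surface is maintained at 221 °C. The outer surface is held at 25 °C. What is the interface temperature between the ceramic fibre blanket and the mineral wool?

Resistance network (inner→outer):
  R'_aluminium = ln(0.0735/0.0613)/(2πk) = 0.1815/(2π·188) = 1.537×10^-4 m·K/W
  R'_ceramic fibre blanket = ln(0.125/0.0735)/(2πk) = 0.5310/(2π·0.0861) = 0.9816 m·K/W
  R'_mineral wool = ln(0.211/0.125)/(2πk) = 0.5235/(2π·0.0411) = 2.027 m·K/W
ΣR = 1.537×10^-4 + 0.9816 + 2.027 = 3.009 m·K/W
Q' = ΔT/ΣR = (221 °C − 25 °C)/3.009 = 65.14 W/m
From the inner boundary to the ceramic fibre blanket/mineral wool interface, ΣR_partial = 0.9818 m·K/W.
T_interface = T_in − Q'·ΣR_partial = 221 °C − (65.14)(0.9818) = 157 °C

T = 157 °C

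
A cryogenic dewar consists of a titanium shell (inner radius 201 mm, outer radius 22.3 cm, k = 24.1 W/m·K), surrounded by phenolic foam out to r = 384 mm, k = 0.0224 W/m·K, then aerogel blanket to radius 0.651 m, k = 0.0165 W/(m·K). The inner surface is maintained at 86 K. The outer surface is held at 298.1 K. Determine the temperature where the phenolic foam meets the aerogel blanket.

Treat each layer as a resistance in series:
  R_titanium = (1/0.201 − 1/0.223)/(4πk) = 0.4908/(4π·24.1) = 0.001621 K/W
  R_phenolic foam = (1/0.223 − 1/0.384)/(4πk) = 1.880/(4π·0.0224) = 6.679 K/W
  R_aerogel blanket = (1/0.384 − 1/0.651)/(4πk) = 1.068/(4π·0.0165) = 5.151 K/W
ΣR = 0.001621 + 6.679 + 5.151 = 11.83 K/W
Q = ΔT/ΣR = (86 K − 298.1 K)/11.83 = -17.93 W
From the inner boundary to the phenolic foam/aerogel blanket interface, ΣR_partial = 6.681 K/W.
T_interface = T_in − Q·ΣR_partial = 86 K − (-17.93)(6.681) = 205.8 K

T = 205.8 K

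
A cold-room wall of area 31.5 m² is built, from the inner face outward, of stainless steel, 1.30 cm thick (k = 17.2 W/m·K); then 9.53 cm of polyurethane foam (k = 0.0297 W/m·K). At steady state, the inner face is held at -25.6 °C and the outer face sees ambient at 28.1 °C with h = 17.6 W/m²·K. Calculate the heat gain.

Treat each layer as a resistance in series:
  R_stainless steel = L/(kA) = 0.0130/(17.2·31.5) = 2.399×10^-5 K/W
  R_polyurethane foam = L/(kA) = 0.0953/(0.0297·31.5) = 0.1019 K/W
  R_conv,out = 1/(hA) = 1/(17.6·31.5) = 0.001804 K/W
ΣR = 2.399×10^-5 + 0.1019 + 0.001804 = 0.1037 K/W
Q = ΔT/ΣR = (-25.6 °C − 28.1 °C)/0.1037 = -518 W
(Negative Q ⇒ heat flows inward; heat gain = 518 W.)

Q = 518 W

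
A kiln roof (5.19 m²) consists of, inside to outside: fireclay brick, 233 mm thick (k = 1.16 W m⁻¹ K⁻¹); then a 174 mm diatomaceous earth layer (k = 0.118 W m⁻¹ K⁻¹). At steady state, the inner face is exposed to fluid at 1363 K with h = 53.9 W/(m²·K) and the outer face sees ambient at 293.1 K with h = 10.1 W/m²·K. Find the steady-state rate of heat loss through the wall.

Q = 3100 W

Series thermal resistances, inner to outer:
  R_conv,in = 1/(hA) = 1/(53.9·5.19) = 0.003575 K/W
  R_fireclay brick = L/(kA) = 0.233/(1.16·5.19) = 0.03870 K/W
  R_diatomaceous earth = L/(kA) = 0.174/(0.118·5.19) = 0.2841 K/W
  R_conv,out = 1/(hA) = 1/(10.1·5.19) = 0.01908 K/W
ΣR = 0.003575 + 0.03870 + 0.2841 + 0.01908 = 0.3455 K/W
Q = ΔT/ΣR = (1363 K − 293.1 K)/0.3455 = 3100 W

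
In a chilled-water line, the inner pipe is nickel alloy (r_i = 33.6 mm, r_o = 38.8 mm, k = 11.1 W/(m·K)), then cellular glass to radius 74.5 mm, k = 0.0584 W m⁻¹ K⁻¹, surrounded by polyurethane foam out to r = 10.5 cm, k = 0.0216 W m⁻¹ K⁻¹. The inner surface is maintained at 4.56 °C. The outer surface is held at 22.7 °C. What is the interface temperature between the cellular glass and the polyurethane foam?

Series thermal resistances, inner to outer:
  R'_nickel alloy = ln(0.0388/0.0336)/(2πk) = 0.1439/(2π·11.1) = 0.002063 m·K/W
  R'_cellular glass = ln(0.0745/0.0388)/(2πk) = 0.6524/(2π·0.0584) = 1.778 m·K/W
  R'_polyurethane foam = ln(0.105/0.0745)/(2πk) = 0.3432/(2π·0.0216) = 2.529 m·K/W
ΣR = 0.002063 + 1.778 + 2.529 = 4.309 m·K/W
Q' = ΔT/ΣR = (4.56 °C − 22.7 °C)/4.309 = -4.210 W/m
From the inner boundary to the cellular glass/polyurethane foam interface, ΣR_partial = 1.780 m·K/W.
T_interface = T_in − Q'·ΣR_partial = 4.56 °C − (-4.210)(1.780) = 12.1 °C

T = 12.1 °C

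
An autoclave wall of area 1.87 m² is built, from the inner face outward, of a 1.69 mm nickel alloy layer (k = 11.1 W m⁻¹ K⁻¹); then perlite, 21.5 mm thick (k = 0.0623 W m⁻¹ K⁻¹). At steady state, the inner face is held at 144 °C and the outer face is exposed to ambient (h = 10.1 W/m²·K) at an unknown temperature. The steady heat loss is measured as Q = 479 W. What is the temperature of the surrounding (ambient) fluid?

T_out = 30.2 °C

Series resistances:
  R_nickel alloy = L/(kA) = 0.00169/(11.1·1.87) = 8.142×10^-5 K/W
  R_perlite = L/(kA) = 0.0215/(0.0623·1.87) = 0.1845 K/W
  R_conv,out = 1/(hA) = 1/(10.1·1.87) = 0.05295 K/W
ΣR = 0.2376 K/W
ΔT = Q·ΣR = 479 × 0.2376 = 113.8 K
Heat flows outward, so T_out = T_in − ΔT = 144 − 113.8 = 30.2 °C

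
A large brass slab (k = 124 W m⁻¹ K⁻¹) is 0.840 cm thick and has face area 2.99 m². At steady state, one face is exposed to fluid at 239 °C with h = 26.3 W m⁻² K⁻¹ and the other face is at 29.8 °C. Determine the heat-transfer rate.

Resistance network (inner→outer):
  R_conv,in = 1/(hA) = 1/(26.3·2.99) = 0.01272 K/W
  R_brass = L/(kA) = 0.00840/(124·2.99) = 2.266×10^-5 K/W
ΣR = 0.01272 + 2.266×10^-5 = 0.01274 K/W
Q = ΔT/ΣR = (239 °C − 29.8 °C)/0.01274 = 16400 W

Q = 16400 W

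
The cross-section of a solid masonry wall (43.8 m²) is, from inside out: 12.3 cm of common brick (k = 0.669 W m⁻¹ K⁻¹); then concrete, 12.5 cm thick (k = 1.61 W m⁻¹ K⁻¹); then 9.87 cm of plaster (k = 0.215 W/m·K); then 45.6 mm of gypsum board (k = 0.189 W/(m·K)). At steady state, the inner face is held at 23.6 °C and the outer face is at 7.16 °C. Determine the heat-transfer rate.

Resistance network (inner→outer):
  R_common brick = L/(kA) = 0.123/(0.669·43.8) = 0.004198 K/W
  R_concrete = L/(kA) = 0.125/(1.61·43.8) = 0.001773 K/W
  R_plaster = L/(kA) = 0.0987/(0.215·43.8) = 0.01048 K/W
  R_gypsum board = L/(kA) = 0.0456/(0.189·43.8) = 0.005508 K/W
ΣR = 0.004198 + 0.001773 + 0.01048 + 0.005508 = 0.02196 K/W
Q = ΔT/ΣR = (23.6 °C − 7.16 °C)/0.02196 = 749 W

Q = 749 W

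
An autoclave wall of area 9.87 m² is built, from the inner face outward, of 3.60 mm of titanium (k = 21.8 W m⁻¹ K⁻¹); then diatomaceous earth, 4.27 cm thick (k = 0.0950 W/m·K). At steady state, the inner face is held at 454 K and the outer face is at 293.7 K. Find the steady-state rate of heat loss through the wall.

Q = 3520 W

Resistance network (inner→outer):
  R_titanium = L/(kA) = 0.00360/(21.8·9.87) = 1.673×10^-5 K/W
  R_diatomaceous earth = L/(kA) = 0.0427/(0.0950·9.87) = 0.04554 K/W
ΣR = 1.673×10^-5 + 0.04554 = 0.04556 K/W
Q = ΔT/ΣR = (454 K − 293.7 K)/0.04556 = 3520 W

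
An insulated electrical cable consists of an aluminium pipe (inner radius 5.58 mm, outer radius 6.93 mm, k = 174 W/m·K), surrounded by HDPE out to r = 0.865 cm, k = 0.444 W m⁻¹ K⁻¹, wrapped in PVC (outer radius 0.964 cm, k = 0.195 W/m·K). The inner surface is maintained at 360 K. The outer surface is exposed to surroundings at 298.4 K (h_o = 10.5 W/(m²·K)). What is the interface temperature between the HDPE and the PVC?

Series thermal resistances, inner to outer:
  R'_aluminium = ln(0.00693/0.00558)/(2πk) = 0.2167/(2π·174) = 1.982×10^-4 m·K/W
  R'_HDPE = ln(0.00865/0.00693)/(2πk) = 0.2217/(2π·0.444) = 0.07947 m·K/W
  R'_PVC = ln(0.00964/0.00865)/(2πk) = 0.1084/(2π·0.195) = 0.08844 m·K/W
  R'_conv,out = 1/(2πr h) = 1/(2π·0.00964·10.5) = 1.572 m·K/W
ΣR = 1.982×10^-4 + 0.07947 + 0.08844 + 1.572 = 1.740 m·K/W
Q' = ΔT/ΣR = (360 K − 298.4 K)/1.740 = 35.40 W/m
From the inner boundary to the HDPE/PVC interface, ΣR_partial = 0.07967 m·K/W.
T_interface = T_in − Q'·ΣR_partial = 360 K − (35.40)(0.07967) = 357.2 K

T = 357.2 K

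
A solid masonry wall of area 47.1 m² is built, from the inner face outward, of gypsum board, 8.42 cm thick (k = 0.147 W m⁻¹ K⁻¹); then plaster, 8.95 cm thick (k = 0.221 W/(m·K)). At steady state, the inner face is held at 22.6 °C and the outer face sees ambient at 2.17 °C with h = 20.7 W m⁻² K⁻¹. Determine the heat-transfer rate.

Q = 938 W

Treat each layer as a resistance in series:
  R_gypsum board = L/(kA) = 0.0842/(0.147·47.1) = 0.01216 K/W
  R_plaster = L/(kA) = 0.0895/(0.221·47.1) = 0.008598 K/W
  R_conv,out = 1/(hA) = 1/(20.7·47.1) = 0.001026 K/W
ΣR = 0.01216 + 0.008598 + 0.001026 = 0.02178 K/W
Q = ΔT/ΣR = (22.6 °C − 2.17 °C)/0.02178 = 938 W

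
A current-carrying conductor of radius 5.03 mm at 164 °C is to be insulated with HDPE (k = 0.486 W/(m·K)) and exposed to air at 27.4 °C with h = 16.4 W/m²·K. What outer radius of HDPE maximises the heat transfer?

r_cr = 2.96 cm

For a cylinder, r_cr = k_ins/h = 0.486/16.4 = 0.0296 m = 2.96 cm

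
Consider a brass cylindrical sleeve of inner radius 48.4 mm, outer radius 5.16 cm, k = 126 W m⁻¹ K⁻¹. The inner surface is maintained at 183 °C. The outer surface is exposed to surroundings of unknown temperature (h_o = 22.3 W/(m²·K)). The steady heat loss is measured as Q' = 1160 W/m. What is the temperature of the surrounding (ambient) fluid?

T_out = 22.5 °C

Sum the resistances:
  R'_brass = ln(0.0516/0.0484)/(2πk) = 0.06402/(2π·126) = 8.087×10^-5 m·K/W
  R'_conv,out = 1/(2πr h) = 1/(2π·0.0516·22.3) = 0.1383 m·K/W
ΣR = 0.1384 m·K/W
ΔT = Q'·ΣR = 1160 × 0.1384 = 160.5 K
Heat flows outward, so T_out = T_in − ΔT = 183 − 160.5 = 22.5 °C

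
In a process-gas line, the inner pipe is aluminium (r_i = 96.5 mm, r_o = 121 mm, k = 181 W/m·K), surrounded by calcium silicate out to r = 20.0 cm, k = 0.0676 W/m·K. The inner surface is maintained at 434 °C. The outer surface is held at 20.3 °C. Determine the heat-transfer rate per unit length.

Resistance network (inner→outer):
  R'_aluminium = ln(0.121/0.0965)/(2πk) = 0.2262/(2π·181) = 1.989×10^-4 m·K/W
  R'_calcium silicate = ln(0.200/0.121)/(2πk) = 0.5025/(2π·0.0676) = 1.183 m·K/W
ΣR = 1.989×10^-4 + 1.183 = 1.183 m·K/W
Q' = ΔT/ΣR = (434 °C − 20.3 °C)/1.183 = 350 W/m

Q' = 350 W/m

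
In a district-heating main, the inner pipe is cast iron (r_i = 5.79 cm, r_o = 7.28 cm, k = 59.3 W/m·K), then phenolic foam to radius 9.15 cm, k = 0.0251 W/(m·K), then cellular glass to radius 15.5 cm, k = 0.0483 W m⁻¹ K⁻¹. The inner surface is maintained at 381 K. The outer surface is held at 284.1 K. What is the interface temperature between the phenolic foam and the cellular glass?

T = 336.9 K

Resistance network (inner→outer):
  R'_cast iron = ln(0.0728/0.0579)/(2πk) = 0.2290/(2π·59.3) = 6.146×10^-4 m·K/W
  R'_phenolic foam = ln(0.0915/0.0728)/(2πk) = 0.2286/(2π·0.0251) = 1.450 m·K/W
  R'_cellular glass = ln(0.155/0.0915)/(2πk) = 0.5271/(2π·0.0483) = 1.737 m·K/W
ΣR = 6.146×10^-4 + 1.450 + 1.737 = 3.188 m·K/W
Q' = ΔT/ΣR = (381 K − 284.1 K)/3.188 = 30.40 W/m
From the inner boundary to the phenolic foam/cellular glass interface, ΣR_partial = 1.451 m·K/W.
T_interface = T_in − Q'·ΣR_partial = 381 K − (30.40)(1.451) = 336.9 K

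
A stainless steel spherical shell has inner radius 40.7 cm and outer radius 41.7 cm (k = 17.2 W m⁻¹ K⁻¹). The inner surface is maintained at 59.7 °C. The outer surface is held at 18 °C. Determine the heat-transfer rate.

Q = 4πk·ΔT/(1/r₁ − 1/r₂) = 4π × 17.2 × 41.7 / (1/0.407 − 1/0.417) = 1.53×10^5 W

Q = 153 kW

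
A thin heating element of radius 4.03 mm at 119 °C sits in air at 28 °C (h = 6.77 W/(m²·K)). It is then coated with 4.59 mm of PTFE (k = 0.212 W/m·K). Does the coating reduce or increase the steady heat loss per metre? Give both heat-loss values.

increases: 15.6 → 27.6 W/m

Critical radius for a cylinder: r_cr = k/h = 0.0313 m = 3.13 cm.
Outer radius after coating: r₂ = 0.00403 + 0.00459 = 0.00862 m.
Since r₁ < r_cr and r₂ ≤ r_cr, the coating moves toward the maximum at r_cr — heat loss rises.
Bare: R = 1/(2πr₁h) = 5.833 m·K/W; Q = 91/5.833 = 15.6 W/m.
Coated: R = R_cond + R_conv = 3.298 m·K/W; Q = 91/3.298 = 27.6 W/m.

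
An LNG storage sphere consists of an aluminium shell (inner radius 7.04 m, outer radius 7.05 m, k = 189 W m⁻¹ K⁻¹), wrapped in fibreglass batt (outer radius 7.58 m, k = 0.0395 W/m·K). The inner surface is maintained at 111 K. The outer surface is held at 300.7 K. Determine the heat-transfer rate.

Resistance network (inner→outer):
  R_aluminium = (1/7.04 − 1/7.05)/(4πk) = 2.015×10^-4/(4π·189) = 8.483×10^-8 K/W
  R_fibreglass batt = (1/7.05 − 1/7.58)/(4πk) = 0.009918/(4π·0.0395) = 0.01998 K/W
ΣR = 8.483×10^-8 + 0.01998 = 0.01998 K/W
Q = ΔT/ΣR = (111 K − 300.7 K)/0.01998 = -9490 W
(Negative Q ⇒ heat flows inward; heat gain = 9490 W.)

Q = 9.49 kW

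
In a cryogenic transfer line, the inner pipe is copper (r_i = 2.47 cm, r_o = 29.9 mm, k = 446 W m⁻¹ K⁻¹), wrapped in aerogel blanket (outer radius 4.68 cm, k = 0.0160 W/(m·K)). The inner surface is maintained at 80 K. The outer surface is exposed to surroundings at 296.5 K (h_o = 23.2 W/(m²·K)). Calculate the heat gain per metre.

Q' = 47.0 W/m

Series thermal resistances, inner to outer:
  R'_copper = ln(0.0299/0.0247)/(2πk) = 0.1911/(2π·446) = 6.818×10^-5 m·K/W
  R'_aerogel blanket = ln(0.0468/0.0299)/(2πk) = 0.4480/(2π·0.0160) = 4.457 m·K/W
  R'_conv,out = 1/(2πr h) = 1/(2π·0.0468·23.2) = 0.1466 m·K/W
ΣR = 6.818×10^-5 + 4.457 + 0.1466 = 4.604 m·K/W
Q' = ΔT/ΣR = (80 K − 296.5 K)/4.604 = -47.0 W/m
(Negative Q' ⇒ heat flows inward; heat gain = 47.0 W/m.)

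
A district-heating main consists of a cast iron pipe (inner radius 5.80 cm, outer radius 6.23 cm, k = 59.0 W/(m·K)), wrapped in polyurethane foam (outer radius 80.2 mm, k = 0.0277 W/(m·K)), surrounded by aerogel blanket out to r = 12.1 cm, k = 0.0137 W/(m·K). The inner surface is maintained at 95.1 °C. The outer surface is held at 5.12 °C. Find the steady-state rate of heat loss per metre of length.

Resistance network (inner→outer):
  R'_cast iron = ln(0.0623/0.0580)/(2πk) = 0.07152/(2π·59.0) = 1.929×10^-4 m·K/W
  R'_polyurethane foam = ln(0.0802/0.0623)/(2πk) = 0.2526/(2π·0.0277) = 1.451 m·K/W
  R'_aerogel blanket = ln(0.121/0.0802)/(2πk) = 0.4113/(2π·0.0137) = 4.778 m·K/W
ΣR = 1.929×10^-4 + 1.451 + 4.778 = 6.229 m·K/W
Q' = ΔT/ΣR = (95.1 °C − 5.12 °C)/6.229 = 14.4 W/m

Q' = 14.4 W/m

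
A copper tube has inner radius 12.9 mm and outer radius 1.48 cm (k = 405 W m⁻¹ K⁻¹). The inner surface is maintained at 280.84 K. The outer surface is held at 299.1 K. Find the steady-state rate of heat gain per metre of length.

Q' = 338 kW/m

Q' = 2πk·ΔT/ln(r₂/r₁) = 2π × 405 × 18.26 / ln(0.0148/0.0129) = 3.38×10^5 W/m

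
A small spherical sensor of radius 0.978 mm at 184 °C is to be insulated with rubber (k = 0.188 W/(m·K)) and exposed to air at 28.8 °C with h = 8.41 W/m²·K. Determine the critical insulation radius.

r_cr = 4.47 cm

For a sphere, r_cr = 2k_ins/h = 2·0.188/8.41 = 0.0447 m = 4.47 cm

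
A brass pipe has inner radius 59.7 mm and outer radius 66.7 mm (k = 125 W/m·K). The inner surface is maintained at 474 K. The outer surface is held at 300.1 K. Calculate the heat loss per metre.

Q' = 2πk·ΔT/ln(r₂/r₁) = 2π × 125 × 173.9 / ln(0.0667/0.0597) = 1.23×10^6 W/m

Q' = 1230 kW/m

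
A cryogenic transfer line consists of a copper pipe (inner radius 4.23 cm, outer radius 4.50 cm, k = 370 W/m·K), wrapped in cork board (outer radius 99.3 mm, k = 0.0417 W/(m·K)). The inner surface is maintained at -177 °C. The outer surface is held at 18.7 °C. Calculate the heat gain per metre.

Resistance network (inner→outer):
  R'_copper = ln(0.0450/0.0423)/(2πk) = 0.06188/(2π·370) = 2.662×10^-5 m·K/W
  R'_cork board = ln(0.0993/0.0450)/(2πk) = 0.7915/(2π·0.0417) = 3.021 m·K/W
ΣR = 2.662×10^-5 + 3.021 = 3.021 m·K/W
Q' = ΔT/ΣR = (-177 °C − 18.7 °C)/3.021 = -64.8 W/m
(Negative Q' ⇒ heat flows inward; heat gain = 64.8 W/m.)

Q' = 64.8 W/m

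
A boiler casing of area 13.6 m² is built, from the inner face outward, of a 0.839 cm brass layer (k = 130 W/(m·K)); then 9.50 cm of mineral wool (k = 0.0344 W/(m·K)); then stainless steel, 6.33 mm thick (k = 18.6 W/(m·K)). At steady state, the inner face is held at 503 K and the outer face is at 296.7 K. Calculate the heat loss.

Treat each layer as a resistance in series:
  R_brass = L/(kA) = 0.00839/(130·13.6) = 4.745×10^-6 K/W
  R_mineral wool = L/(kA) = 0.0950/(0.0344·13.6) = 0.2031 K/W
  R_stainless steel = L/(kA) = 0.00633/(18.6·13.6) = 2.502×10^-5 K/W
ΣR = 4.745×10^-6 + 0.2031 + 2.502×10^-5 = 0.2031 K/W
Q = ΔT/ΣR = (503 K − 296.7 K)/0.2031 = 1020 W

Q = 1020 W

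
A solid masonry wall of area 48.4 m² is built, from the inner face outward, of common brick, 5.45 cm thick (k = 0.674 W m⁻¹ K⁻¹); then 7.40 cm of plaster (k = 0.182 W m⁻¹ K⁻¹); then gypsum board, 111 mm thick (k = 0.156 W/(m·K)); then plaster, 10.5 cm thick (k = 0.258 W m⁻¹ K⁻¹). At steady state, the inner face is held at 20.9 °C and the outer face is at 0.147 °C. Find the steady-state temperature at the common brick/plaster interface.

Treat each layer as a resistance in series:
  R_common brick = L/(kA) = 0.0545/(0.674·48.4) = 0.001671 K/W
  R_plaster = L/(kA) = 0.0740/(0.182·48.4) = 0.008401 K/W
  R_gypsum board = L/(kA) = 0.111/(0.156·48.4) = 0.01470 K/W
  R_plaster = L/(kA) = 0.105/(0.258·48.4) = 0.008409 K/W
ΣR = 0.001671 + 0.008401 + 0.01470 + 0.008409 = 0.03318 K/W
Q = ΔT/ΣR = (20.9 °C − 0.147 °C)/0.03318 = 625.5 W
From the inner boundary to the common brick/plaster interface, ΣR_partial = 0.001671 K/W.
T_interface = T_in − Q·ΣR_partial = 20.9 °C − (625.5)(0.001671) = 19.9 °C

T = 19.9 °C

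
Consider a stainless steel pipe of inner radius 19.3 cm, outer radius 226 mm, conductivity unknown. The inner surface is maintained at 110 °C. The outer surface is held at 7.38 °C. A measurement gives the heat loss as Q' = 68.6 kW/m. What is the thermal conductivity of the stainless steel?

ΣR = ΔT/Q' = |110 − 7.38|/68600 = 0.001496 m·K/W
ln(r₂/r₁)/(2πk) = 0.001496 ⇒ k = 0.1578/(2π·0.001496) = 16.8 W/m·K

k = 16.8 W/m·K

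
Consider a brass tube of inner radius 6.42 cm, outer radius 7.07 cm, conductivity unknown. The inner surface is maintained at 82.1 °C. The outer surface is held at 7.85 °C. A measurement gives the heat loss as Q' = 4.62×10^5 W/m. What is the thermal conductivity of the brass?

k = 95.5 W/m·K

ΣR = ΔT/Q' = |82.1 − 7.85|/4.62×10^5 = 1.607×10^-4 m·K/W
ln(r₂/r₁)/(2πk) = 1.607×10^-4 ⇒ k = 0.09644/(2π·1.607×10^-4) = 95.5 W/m·K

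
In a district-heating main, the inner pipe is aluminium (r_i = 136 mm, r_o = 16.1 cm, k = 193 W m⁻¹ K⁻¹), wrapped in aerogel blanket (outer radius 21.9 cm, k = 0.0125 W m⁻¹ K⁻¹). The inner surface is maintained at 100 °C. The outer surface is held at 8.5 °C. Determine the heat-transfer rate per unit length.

Q' = 23.4 W/m

Treat each layer as a resistance in series:
  R'_aluminium = ln(0.161/0.136)/(2πk) = 0.1687/(2π·193) = 1.392×10^-4 m·K/W
  R'_aerogel blanket = ln(0.219/0.161)/(2πk) = 0.3077/(2π·0.0125) = 3.917 m·K/W
ΣR = 1.392×10^-4 + 3.917 = 3.917 m·K/W
Q' = ΔT/ΣR = (100 °C − 8.5 °C)/3.917 = 23.4 W/m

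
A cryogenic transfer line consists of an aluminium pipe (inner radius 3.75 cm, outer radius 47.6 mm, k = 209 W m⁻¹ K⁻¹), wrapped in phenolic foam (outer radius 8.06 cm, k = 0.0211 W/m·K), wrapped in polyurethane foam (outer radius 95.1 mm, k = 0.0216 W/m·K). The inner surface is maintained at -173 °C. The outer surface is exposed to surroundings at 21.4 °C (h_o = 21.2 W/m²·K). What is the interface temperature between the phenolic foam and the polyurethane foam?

T = -26.5 °C

Resistance network (inner→outer):
  R'_aluminium = ln(0.0476/0.0375)/(2πk) = 0.2385/(2π·209) = 1.816×10^-4 m·K/W
  R'_phenolic foam = ln(0.0806/0.0476)/(2πk) = 0.5267/(2π·0.0211) = 3.973 m·K/W
  R'_polyurethane foam = ln(0.0951/0.0806)/(2πk) = 0.1654/(2π·0.0216) = 1.219 m·K/W
  R'_conv,out = 1/(2πr h) = 1/(2π·0.0951·21.2) = 0.07894 m·K/W
ΣR = 1.816×10^-4 + 3.973 + 1.219 + 0.07894 = 5.271 m·K/W
Q' = ΔT/ΣR = (-173 °C − 21.4 °C)/5.271 = -36.88 W/m
From the inner boundary to the phenolic foam/polyurethane foam interface, ΣR_partial = 3.973 m·K/W.
T_interface = T_in − Q'·ΣR_partial = -173 °C − (-36.88)(3.973) = -26.5 °C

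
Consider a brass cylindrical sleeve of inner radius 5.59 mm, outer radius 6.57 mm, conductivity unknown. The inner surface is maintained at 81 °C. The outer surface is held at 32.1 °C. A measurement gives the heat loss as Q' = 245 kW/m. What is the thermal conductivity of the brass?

ΣR = ΔT/Q' = |81 − 32.1|/2.45×10^5 = 1.996×10^-4 m·K/W
ln(r₂/r₁)/(2πk) = 1.996×10^-4 ⇒ k = 0.1615/(2π·1.996×10^-4) = 129 W/m·K

k = 129 W/m·K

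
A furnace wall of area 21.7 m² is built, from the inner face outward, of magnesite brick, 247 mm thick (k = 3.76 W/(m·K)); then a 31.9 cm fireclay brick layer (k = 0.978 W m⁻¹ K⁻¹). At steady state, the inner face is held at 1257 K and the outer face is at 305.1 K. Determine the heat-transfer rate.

Q = 52.7 kW

Treat each layer as a resistance in series:
  R_magnesite brick = L/(kA) = 0.247/(3.76·21.7) = 0.003027 K/W
  R_fireclay brick = L/(kA) = 0.319/(0.978·21.7) = 0.01503 K/W
ΣR = 0.003027 + 0.01503 = 0.01806 K/W
Q = ΔT/ΣR = (1257 K − 305.1 K)/0.01806 = 52700 W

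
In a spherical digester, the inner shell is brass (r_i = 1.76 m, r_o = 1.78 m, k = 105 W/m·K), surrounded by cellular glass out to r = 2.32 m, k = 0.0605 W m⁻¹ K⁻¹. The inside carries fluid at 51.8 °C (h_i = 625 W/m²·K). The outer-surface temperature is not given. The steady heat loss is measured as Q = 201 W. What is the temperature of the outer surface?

T_out = 17.2 °C

Series resistances:
  R_conv,in = 1/(4πr²h) = 1/(4π·1.76²·625) = 4.110×10^-5 K/W
  R_brass = (1/1.76 − 1/1.78)/(4πk) = 0.006384/(4π·105) = 4.838×10^-6 K/W
  R_cellular glass = (1/1.78 − 1/2.32)/(4πk) = 0.1308/(4π·0.0605) = 0.1720 K/W
ΣR = 0.1720 K/W
ΔT = Q·ΣR = 201 × 0.1720 = 34.57 K
Heat flows outward, so T_out = T_in − ΔT = 51.8 − 34.57 = 17.2 °C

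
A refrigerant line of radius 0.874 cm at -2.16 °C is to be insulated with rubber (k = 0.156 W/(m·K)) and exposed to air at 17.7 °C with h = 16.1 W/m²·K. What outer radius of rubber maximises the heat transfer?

r_cr = 0.969 cm

For a cylinder, r_cr = k_ins/h = 0.156/16.1 = 0.00969 m = 0.969 cm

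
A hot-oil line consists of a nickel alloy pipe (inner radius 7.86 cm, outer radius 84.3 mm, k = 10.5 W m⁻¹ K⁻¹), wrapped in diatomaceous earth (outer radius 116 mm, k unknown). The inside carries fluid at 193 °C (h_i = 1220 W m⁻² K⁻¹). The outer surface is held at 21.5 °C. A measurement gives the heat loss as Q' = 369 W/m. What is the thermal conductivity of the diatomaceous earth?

k = 0.110 W/m·K

ΣR = ΔT/Q' = |193 − 21.5|/369 = 0.4648 m·K/W
Known resistances:
  R'_conv,in = 1/(2πr h) = 1/(2π·0.0786·1220) = 0.001660 m·K/W
  R'_nickel alloy = ln(0.0843/0.0786)/(2πk) = 0.07001/(2π·10.5) = 0.001061 m·K/W
R_diatomaceous earth = ΣR − ΣR_known = 0.4648 − 0.002721 = 0.4621 m·K/W
ln(r₂/r₁)/(2πk) = 0.4621 ⇒ k = 0.3192/(2π·0.4621) = 0.110 W/m·K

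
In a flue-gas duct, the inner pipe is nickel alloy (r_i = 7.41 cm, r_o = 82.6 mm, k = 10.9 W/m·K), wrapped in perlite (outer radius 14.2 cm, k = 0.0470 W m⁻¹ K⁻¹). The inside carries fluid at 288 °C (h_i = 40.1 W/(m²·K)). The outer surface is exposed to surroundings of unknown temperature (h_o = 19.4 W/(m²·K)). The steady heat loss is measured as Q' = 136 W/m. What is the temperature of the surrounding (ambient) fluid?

Series resistances:
  R'_conv,in = 1/(2πr h) = 1/(2π·0.0741·40.1) = 0.05356 m·K/W
  R'_nickel alloy = ln(0.0826/0.0741)/(2πk) = 0.1086/(2π·10.9) = 0.001586 m·K/W
  R'_perlite = ln(0.142/0.0826)/(2πk) = 0.5418/(2π·0.0470) = 1.835 m·K/W
  R'_conv,out = 1/(2πr h) = 1/(2π·0.142·19.4) = 0.05777 m·K/W
ΣR = 1.948 m·K/W
ΔT = Q'·ΣR = 136 × 1.948 = 264.9 K
Heat flows outward, so T_out = T_in − ΔT = 288 − 264.9 = 23.1 °C

T_out = 23.1 °C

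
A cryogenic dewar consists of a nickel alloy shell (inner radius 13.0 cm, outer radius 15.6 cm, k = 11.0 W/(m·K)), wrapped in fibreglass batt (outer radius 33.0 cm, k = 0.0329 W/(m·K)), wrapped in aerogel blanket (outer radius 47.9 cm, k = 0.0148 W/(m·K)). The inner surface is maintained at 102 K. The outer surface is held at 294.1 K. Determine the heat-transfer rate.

Q = 14.5 W

Series thermal resistances, inner to outer:
  R_nickel alloy = (1/0.130 − 1/0.156)/(4πk) = 1.282/(4π·11.0) = 0.009275 K/W
  R_fibreglass batt = (1/0.156 − 1/0.330)/(4πk) = 3.380/(4π·0.0329) = 8.175 K/W
  R_aerogel blanket = (1/0.330 − 1/0.479)/(4πk) = 0.9426/(4π·0.0148) = 5.068 K/W
ΣR = 0.009275 + 8.175 + 5.068 = 13.25 K/W
Q = ΔT/ΣR = (102 K − 294.1 K)/13.25 = -14.5 W
(Negative Q ⇒ heat flows inward; heat gain = 14.5 W.)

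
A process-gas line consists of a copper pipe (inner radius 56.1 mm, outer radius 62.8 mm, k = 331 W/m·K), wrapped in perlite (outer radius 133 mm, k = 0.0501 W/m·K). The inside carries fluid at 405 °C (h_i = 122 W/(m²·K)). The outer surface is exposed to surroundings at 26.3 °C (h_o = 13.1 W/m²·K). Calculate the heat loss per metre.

Series thermal resistances, inner to outer:
  R'_conv,in = 1/(2πr h) = 1/(2π·0.0561·122) = 0.02325 m·K/W
  R'_copper = ln(0.0628/0.0561)/(2πk) = 0.1128/(2π·331) = 5.425×10^-5 m·K/W
  R'_perlite = ln(0.133/0.0628)/(2πk) = 0.7504/(2π·0.0501) = 2.384 m·K/W
  R'_conv,out = 1/(2πr h) = 1/(2π·0.133·13.1) = 0.09135 m·K/W
ΣR = 0.02325 + 5.425×10^-5 + 2.384 + 0.09135 = 2.499 m·K/W
Q' = ΔT/ΣR = (405 °C − 26.3 °C)/2.499 = 152 W/m

Q' = 152 W/m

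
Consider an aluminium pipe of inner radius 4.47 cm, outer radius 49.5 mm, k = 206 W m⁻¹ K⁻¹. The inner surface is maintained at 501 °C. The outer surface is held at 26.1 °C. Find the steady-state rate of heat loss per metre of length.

Q' = 2πk·ΔT/ln(r₂/r₁) = 2π × 206 × 474.9 / ln(0.0495/0.0447) = 6.03×10^6 W/m

Q' = 6.03×10^6 W/m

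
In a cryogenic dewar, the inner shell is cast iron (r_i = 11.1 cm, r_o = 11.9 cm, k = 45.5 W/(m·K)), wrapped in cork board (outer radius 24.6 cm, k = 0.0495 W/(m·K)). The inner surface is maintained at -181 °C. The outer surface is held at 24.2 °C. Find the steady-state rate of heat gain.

Q = 29.4 W

Resistance network (inner→outer):
  R_cast iron = (1/0.111 − 1/0.119)/(4πk) = 0.6056/(4π·45.5) = 0.001059 K/W
  R_cork board = (1/0.119 − 1/0.246)/(4πk) = 4.338/(4π·0.0495) = 6.974 K/W
ΣR = 0.001059 + 6.974 = 6.975 K/W
Q = ΔT/ΣR = (-181 °C − 24.2 °C)/6.975 = -29.4 W
(Negative Q ⇒ heat flows inward; heat gain = 29.4 W.)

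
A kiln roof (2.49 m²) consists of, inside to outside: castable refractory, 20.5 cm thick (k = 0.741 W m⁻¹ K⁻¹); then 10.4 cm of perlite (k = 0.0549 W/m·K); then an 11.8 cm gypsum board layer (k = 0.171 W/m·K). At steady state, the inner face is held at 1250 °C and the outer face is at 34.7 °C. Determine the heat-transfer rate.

Q = 1060 W

Resistance network (inner→outer):
  R_castable refractory = L/(kA) = 0.205/(0.741·2.49) = 0.1111 K/W
  R_perlite = L/(kA) = 0.104/(0.0549·2.49) = 0.7608 K/W
  R_gypsum board = L/(kA) = 0.118/(0.171·2.49) = 0.2771 K/W
ΣR = 0.1111 + 0.7608 + 0.2771 = 1.149 K/W
Q = ΔT/ΣR = (1250 °C − 34.7 °C)/1.149 = 1060 W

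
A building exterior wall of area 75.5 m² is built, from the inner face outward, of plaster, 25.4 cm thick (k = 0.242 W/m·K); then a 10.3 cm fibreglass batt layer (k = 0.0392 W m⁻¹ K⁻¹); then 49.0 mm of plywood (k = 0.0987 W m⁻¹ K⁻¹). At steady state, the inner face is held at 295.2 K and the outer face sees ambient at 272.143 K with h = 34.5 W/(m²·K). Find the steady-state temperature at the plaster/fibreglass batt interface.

Resistance network (inner→outer):
  R_plaster = L/(kA) = 0.254/(0.242·75.5) = 0.01390 K/W
  R_fibreglass batt = L/(kA) = 0.103/(0.0392·75.5) = 0.03480 K/W
  R_plywood = L/(kA) = 0.0490/(0.0987·75.5) = 0.006576 K/W
  R_conv,out = 1/(hA) = 1/(34.5·75.5) = 3.839×10^-4 K/W
ΣR = 0.01390 + 0.03480 + 0.006576 + 3.839×10^-4 = 0.05566 K/W
Q = ΔT/ΣR = (295.2 K − 272.143 K)/0.05566 = 414.2 W
From the inner boundary to the plaster/fibreglass batt interface, ΣR_partial = 0.01390 K/W.
T_interface = T_in − Q·ΣR_partial = 295.2 K − (414.2)(0.01390) = 289.4 K

T = 289.4 K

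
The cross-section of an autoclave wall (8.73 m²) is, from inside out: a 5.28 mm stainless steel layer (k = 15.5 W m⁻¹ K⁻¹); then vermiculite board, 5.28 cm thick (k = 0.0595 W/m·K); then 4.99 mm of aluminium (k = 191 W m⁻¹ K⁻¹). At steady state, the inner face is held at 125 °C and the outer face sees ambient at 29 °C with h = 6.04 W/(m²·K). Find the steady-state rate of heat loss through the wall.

Series thermal resistances, inner to outer:
  R_stainless steel = L/(kA) = 0.00528/(15.5·8.73) = 3.902×10^-5 K/W
  R_vermiculite board = L/(kA) = 0.0528/(0.0595·8.73) = 0.1016 K/W
  R_aluminium = L/(kA) = 0.00499/(191·8.73) = 2.993×10^-6 K/W
  R_conv,out = 1/(hA) = 1/(6.04·8.73) = 0.01896 K/W
ΣR = 3.902×10^-5 + 0.1016 + 2.993×10^-6 + 0.01896 = 0.1206 K/W
Q = ΔT/ΣR = (125 °C − 29 °C)/0.1206 = 796 W

Q = 796 W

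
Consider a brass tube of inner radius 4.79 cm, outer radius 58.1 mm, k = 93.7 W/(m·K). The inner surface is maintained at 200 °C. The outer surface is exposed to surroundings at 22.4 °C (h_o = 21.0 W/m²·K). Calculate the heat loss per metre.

Treat each layer as a resistance in series:
  R'_brass = ln(0.0581/0.0479)/(2πk) = 0.1931/(2π·93.7) = 3.279×10^-4 m·K/W
  R'_conv,out = 1/(2πr h) = 1/(2π·0.0581·21.0) = 0.1304 m·K/W
ΣR = 3.279×10^-4 + 0.1304 = 0.1307 m·K/W
Q' = ΔT/ΣR = (200 °C − 22.4 °C)/0.1307 = 1360 W/m

Q' = 1360 W/m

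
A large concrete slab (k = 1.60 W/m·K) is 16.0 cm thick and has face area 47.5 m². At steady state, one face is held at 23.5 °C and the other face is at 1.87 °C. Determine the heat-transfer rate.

Q = 10.3 kW

Q = kA·ΔT/L = 1.60 × 47.5 × |23.5 °C − 1.87 °C| / 0.160 = 10300 W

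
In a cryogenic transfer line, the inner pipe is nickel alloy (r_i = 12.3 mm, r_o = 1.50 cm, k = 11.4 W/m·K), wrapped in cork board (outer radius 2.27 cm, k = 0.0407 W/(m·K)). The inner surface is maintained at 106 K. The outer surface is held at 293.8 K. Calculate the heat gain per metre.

Q' = 116 W/m

Treat each layer as a resistance in series:
  R'_nickel alloy = ln(0.0150/0.0123)/(2πk) = 0.1985/(2π·11.4) = 0.002771 m·K/W
  R'_cork board = ln(0.0227/0.0150)/(2πk) = 0.4143/(2π·0.0407) = 1.620 m·K/W
ΣR = 0.002771 + 1.620 = 1.623 m·K/W
Q' = ΔT/ΣR = (106 K − 293.8 K)/1.623 = -116 W/m
(Negative Q' ⇒ heat flows inward; heat gain = 116 W/m.)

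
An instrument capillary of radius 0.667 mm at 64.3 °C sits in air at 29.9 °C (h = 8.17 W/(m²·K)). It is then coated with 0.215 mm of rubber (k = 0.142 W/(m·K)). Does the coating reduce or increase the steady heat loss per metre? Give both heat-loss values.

Critical radius for a cylinder: r_cr = k/h = 0.0174 m = 1.74 cm.
Outer radius after coating: r₂ = 6.67×10^-4 + 2.15×10^-4 = 0.000882 m.
Since r₁ < r_cr and r₂ ≤ r_cr, the coating moves toward the maximum at r_cr — heat loss rises.
Bare: R = 1/(2πr₁h) = 29.21 m·K/W; Q = 34.4/29.21 = 1.18 W/m.
Coated: R = R_cond + R_conv = 22.40 m·K/W; Q = 34.4/22.40 = 1.54 W/m.

increases: 1.18 → 1.54 W/m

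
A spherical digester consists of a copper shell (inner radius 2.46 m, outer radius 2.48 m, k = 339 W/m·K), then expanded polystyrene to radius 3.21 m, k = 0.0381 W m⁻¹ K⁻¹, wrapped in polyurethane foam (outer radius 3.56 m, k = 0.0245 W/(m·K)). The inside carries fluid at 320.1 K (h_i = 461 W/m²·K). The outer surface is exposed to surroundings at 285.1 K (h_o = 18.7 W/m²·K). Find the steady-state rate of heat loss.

Q = 120 W

Series thermal resistances, inner to outer:
  R_conv,in = 1/(4πr²h) = 1/(4π·2.46²·461) = 2.852×10^-5 K/W
  R_copper = (1/2.46 − 1/2.48)/(4πk) = 0.003278/(4π·339) = 7.695×10^-7 K/W
  R_expanded polystyrene = (1/2.48 − 1/3.21)/(4πk) = 0.09170/(4π·0.0381) = 0.1915 K/W
  R_polyurethane foam = (1/3.21 − 1/3.56)/(4πk) = 0.03063/(4π·0.0245) = 0.09948 K/W
  R_conv,out = 1/(4πr²h) = 1/(4π·3.56²·18.7) = 3.358×10^-4 K/W
ΣR = 2.852×10^-5 + 7.695×10^-7 + 0.1915 + 0.09948 + 3.358×10^-4 = 0.2913 K/W
Q = ΔT/ΣR = (320.1 K − 285.1 K)/0.2913 = 120 W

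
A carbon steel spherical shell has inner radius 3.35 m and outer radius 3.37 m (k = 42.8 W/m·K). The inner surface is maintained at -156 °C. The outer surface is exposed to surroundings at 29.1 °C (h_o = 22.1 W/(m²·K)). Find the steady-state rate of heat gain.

Q = 5.78×10^5 W

Treat each layer as a resistance in series:
  R_carbon steel = (1/3.35 − 1/3.37)/(4πk) = 0.001772/(4π·42.8) = 3.294×10^-6 K/W
  R_conv,out = 1/(4πr²h) = 1/(4π·3.37²·22.1) = 3.171×10^-4 K/W
ΣR = 3.294×10^-6 + 3.171×10^-4 = 3.204×10^-4 K/W
Q = ΔT/ΣR = (-156 °C − 29.1 °C)/3.204×10^-4 = -5.78×10^5 W
(Negative Q ⇒ heat flows inward; heat gain = 5.78×10^5 W.)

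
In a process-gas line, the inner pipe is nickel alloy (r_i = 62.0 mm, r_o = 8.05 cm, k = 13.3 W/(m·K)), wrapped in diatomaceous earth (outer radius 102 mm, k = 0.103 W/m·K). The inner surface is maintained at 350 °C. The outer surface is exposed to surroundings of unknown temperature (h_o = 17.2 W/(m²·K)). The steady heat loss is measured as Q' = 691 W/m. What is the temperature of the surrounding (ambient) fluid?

T_out = 32.4 °C

Series resistances:
  R'_nickel alloy = ln(0.0805/0.0620)/(2πk) = 0.2611/(2π·13.3) = 0.003125 m·K/W
  R'_diatomaceous earth = ln(0.102/0.0805)/(2πk) = 0.2367/(2π·0.103) = 0.3658 m·K/W
  R'_conv,out = 1/(2πr h) = 1/(2π·0.102·17.2) = 0.09072 m·K/W
ΣR = 0.4596 m·K/W
ΔT = Q'·ΣR = 691 × 0.4596 = 317.6 K
Heat flows outward, so T_out = T_in − ΔT = 350 − 317.6 = 32.4 °C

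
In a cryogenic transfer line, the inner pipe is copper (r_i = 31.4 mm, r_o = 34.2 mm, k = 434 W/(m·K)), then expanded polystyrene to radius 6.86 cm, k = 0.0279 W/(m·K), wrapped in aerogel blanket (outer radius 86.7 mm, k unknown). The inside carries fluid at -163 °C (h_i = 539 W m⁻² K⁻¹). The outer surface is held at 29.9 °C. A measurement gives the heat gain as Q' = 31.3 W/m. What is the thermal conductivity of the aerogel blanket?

k = 0.0171 W/m·K

ΣR = ΔT/Q' = |-163 − 29.9|/31.3 = 6.163 m·K/W
Known resistances:
  R'_conv,in = 1/(2πr h) = 1/(2π·0.0314·539) = 0.009404 m·K/W
  R'_copper = ln(0.0342/0.0314)/(2πk) = 0.08542/(2π·434) = 3.132×10^-5 m·K/W
  R'_expanded polystyrene = ln(0.0686/0.0342)/(2πk) = 0.6961/(2π·0.0279) = 3.971 m·K/W
R_aerogel blanket = ΣR − ΣR_known = 6.163 − 3.980 = 2.183 m·K/W
ln(r₂/r₁)/(2πk) = 2.183 ⇒ k = 0.2342/(2π·2.183) = 0.0171 W/m·K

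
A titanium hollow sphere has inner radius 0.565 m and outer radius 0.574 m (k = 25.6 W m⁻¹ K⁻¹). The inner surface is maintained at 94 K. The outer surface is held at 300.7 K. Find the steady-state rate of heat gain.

Q = 4πk·ΔT/(1/r₁ − 1/r₂) = 4π × 25.6 × 206.7 / (1/0.565 − 1/0.574) = 2.40×10^6 W

Q = 2.40×10^6 W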